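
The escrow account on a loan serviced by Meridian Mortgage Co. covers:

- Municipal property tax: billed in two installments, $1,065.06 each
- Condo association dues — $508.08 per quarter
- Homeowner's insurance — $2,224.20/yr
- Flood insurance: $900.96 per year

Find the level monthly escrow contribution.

Municipal property tax: $1,065.06 × 2 = $2,130.12 annually
Condo association dues: $508.08 × 4 = $2,032.32 annually
Homeowner's insurance: $2,224.20 annually
Flood insurance: $900.96 annually
Total annual escrow = $2,130.12 + $2,032.32 + $2,224.20 + $900.96 = $7,287.60
Per month = $7,287.60 / 12 = $607.30

$607.30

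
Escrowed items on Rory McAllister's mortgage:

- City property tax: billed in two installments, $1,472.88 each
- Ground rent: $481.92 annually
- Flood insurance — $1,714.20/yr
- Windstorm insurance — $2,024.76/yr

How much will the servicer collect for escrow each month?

$597.22

City property tax — $1,472.88 × 2 = $2,945.76/yr
Ground rent — $481.92/yr
Flood insurance — $1,714.20/yr
Windstorm insurance — $2,024.76/yr
Total annual escrow = $2,945.76 + $481.92 + $1,714.20 + $2,024.76 = $7,166.64
Monthly = $7,166.64 ÷ 12 = $597.22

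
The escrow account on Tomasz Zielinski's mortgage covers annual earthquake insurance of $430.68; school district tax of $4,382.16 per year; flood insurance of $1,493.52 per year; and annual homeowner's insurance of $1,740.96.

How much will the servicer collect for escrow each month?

Earthquake insurance: $430.68
School district tax: $4,382.16
Flood insurance: $1,493.52
Homeowner's insurance: $1,740.96
Yearly total = $8,047.32
Per month = $8,047.32 ÷ 12 = $670.61

$670.61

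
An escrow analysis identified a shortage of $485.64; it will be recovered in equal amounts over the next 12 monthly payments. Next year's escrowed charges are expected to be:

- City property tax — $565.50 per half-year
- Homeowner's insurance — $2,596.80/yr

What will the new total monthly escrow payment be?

City property tax: $565.50 × 2 = $1,131.00 annually
Homeowner's insurance: $2,596.80 annually
Total per year = $1,131.00 + $2,596.80 = $3,727.80
Monthly = $3,727.80 / 12 = $310.65
Monthly shortage recovery: $485.64 ÷ 12 = $40.47
New monthly escrow = $310.65 + $40.47 = $351.12

$351.12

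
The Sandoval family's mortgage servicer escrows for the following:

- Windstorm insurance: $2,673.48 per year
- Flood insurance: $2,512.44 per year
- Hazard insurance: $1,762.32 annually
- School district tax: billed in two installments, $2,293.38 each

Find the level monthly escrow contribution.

$961.25

Windstorm insurance — $2,673.48/yr
Flood insurance — $2,512.44/yr
Hazard insurance — $1,762.32/yr
School district tax — $2,293.38 × 2 = $4,586.76/yr
Yearly total = $11,535.00
Monthly escrow = $11,535.00 ÷ 12 = $961.25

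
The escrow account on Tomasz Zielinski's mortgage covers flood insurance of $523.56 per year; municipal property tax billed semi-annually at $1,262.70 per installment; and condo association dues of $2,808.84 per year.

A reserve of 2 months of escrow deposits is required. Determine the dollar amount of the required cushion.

$976.30

Flood insurance — $523.56
Municipal property tax — $1,262.70 × 2 = $2,525.40
Condo association dues — $2,808.84
Total annual escrow = $5,857.80
Monthly escrow = $5,857.80 / 12 = $488.15
Reserve = 2 × $488.15 = $976.30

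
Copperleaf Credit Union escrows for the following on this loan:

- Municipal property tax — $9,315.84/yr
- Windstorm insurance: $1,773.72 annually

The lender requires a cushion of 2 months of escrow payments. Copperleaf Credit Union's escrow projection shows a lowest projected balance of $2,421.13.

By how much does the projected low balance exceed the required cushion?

$572.87

Municipal property tax: $9,315.84 per year
Windstorm insurance: $1,773.72 per year
Total per year = $9,315.84 + $1,773.72 = $11,089.56
Per month = $11,089.56 / 12 = $924.13
Required cushion = 2 × $924.13 = $1,848.26
Surplus = $2,421.13 − $1,848.26 = $572.87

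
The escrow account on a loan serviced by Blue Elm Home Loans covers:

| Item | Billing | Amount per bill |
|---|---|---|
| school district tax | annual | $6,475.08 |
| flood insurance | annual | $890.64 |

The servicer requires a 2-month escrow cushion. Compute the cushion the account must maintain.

School district tax = $6,475.08 annually
Flood insurance = $890.64 annually
Yearly total = $6,475.08 + $890.64 = $7,365.72
Per month = $7,365.72 / 12 = $613.81
Cushion = 2 × $613.81 = $1,227.62

$1,227.62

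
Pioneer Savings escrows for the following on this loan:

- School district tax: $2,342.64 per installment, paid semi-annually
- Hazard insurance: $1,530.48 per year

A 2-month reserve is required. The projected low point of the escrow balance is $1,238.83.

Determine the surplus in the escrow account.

$202.87

School district tax — $2,342.64 × 2 = $4,685.28
Hazard insurance — $1,530.48
Yearly total = $4,685.28 + $1,530.48 = $6,215.76
Base monthly escrow = $6,215.76 ÷ 12 = $517.98
Required reserve = 2 × $517.98 = $1,035.96
Surplus = $1,238.83 − $1,035.96 = $202.87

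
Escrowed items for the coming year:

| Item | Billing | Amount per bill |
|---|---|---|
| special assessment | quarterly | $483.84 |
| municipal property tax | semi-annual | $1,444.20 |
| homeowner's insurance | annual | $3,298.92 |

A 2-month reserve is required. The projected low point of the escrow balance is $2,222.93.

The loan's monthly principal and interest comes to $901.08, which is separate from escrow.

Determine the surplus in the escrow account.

Special assessment — $483.84 × 4 = $1,935.36
Municipal property tax — $1,444.20 × 2 = $2,888.40
Homeowner's insurance — $3,298.92
Combined annual = $1,935.36 + $2,888.40 + $3,298.92 = $8,122.68
Base monthly escrow = $8,122.68 ÷ 12 = $676.89
Required reserve = 2 × $676.89 = $1,353.78
Surplus = $2,222.93 − $1,353.78 = $869.15

$869.15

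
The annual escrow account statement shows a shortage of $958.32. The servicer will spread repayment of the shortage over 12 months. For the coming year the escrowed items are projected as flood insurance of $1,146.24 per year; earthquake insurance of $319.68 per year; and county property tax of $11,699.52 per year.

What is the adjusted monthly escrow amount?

Flood insurance — $1,146.24
Earthquake insurance — $319.68
County property tax — $11,699.52
Total annual escrow = $13,165.44
Monthly escrow = $13,165.44 ÷ 12 = $1,097.12
Shortage spread = $958.32 / 12 = $79.86/mo
Adjusted monthly = $1,097.12 + $79.86 = $1,176.98

$1,176.98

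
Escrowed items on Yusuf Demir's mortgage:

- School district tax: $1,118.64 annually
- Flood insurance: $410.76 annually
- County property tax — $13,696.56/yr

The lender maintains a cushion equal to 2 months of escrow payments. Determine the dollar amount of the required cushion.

School district tax = $1,118.64 annually
Flood insurance = $410.76 annually
County property tax = $13,696.56 annually
Yearly total = $1,118.64 + $410.76 + $13,696.56 = $15,225.96
Per month = $15,225.96 ÷ 12 = $1,268.83
Required cushion = 2 × $1,268.83 = $2,537.66

$2,537.66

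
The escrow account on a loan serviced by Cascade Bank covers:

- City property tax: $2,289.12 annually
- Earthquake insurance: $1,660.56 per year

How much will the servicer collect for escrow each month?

$329.14

City property tax — $2,289.12 per year
Earthquake insurance — $1,660.56 per year
Annual escrow total = $3,949.68
Monthly escrow = $3,949.68 ÷ 12 = $329.14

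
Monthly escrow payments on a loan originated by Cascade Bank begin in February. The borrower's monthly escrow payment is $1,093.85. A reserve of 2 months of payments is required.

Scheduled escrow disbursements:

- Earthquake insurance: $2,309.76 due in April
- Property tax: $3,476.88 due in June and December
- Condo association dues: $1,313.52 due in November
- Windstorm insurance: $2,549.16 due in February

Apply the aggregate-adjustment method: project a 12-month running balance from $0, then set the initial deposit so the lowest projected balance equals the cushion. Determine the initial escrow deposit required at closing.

$5,054.25

Cushion = 2 × $1,093.85 = $2,187.70
Trial balance (start $0, +$1,093.85 each month, − disbursements):
  Feb: +$1,093.85 − $2,549.16 → -$1,455.31
  Mar: +$1,093.85 → -$361.46
  Apr: +$1,093.85 − $2,309.76 → -$1,577.37
  May: +$1,093.85 → -$483.52
  Jun: +$1,093.85 − $3,476.88 → -$2,866.55
  Jul: +$1,093.85 → -$1,772.70
  Aug: +$1,093.85 → -$678.85
  Sep: +$1,093.85 → $415.00
  Oct: +$1,093.85 → $1,508.85
  Nov: +$1,093.85 − $1,313.52 → $1,289.18
  Dec: +$1,093.85 − $3,476.88 → -$1,093.85
  Jan: +$1,093.85 → $0.00
Lowest trial balance = -$2,866.55 (Jun)
Initial deposit = cushion − low point = $2,187.70 − (-$2,866.55) = $5,054.25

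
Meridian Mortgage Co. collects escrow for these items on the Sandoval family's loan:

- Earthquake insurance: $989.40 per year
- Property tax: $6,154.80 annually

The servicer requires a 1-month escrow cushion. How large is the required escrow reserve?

$595.35

Earthquake insurance = $989.40/yr
Property tax = $6,154.80/yr
Annual escrow total = $7,144.20
Per month = $7,144.20 ÷ 12 = $595.35
Reserve = 1 × $595.35 = $595.35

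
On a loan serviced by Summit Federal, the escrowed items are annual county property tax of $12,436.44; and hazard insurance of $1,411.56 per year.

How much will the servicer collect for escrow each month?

$1,154.00

County property tax — $12,436.44
Hazard insurance — $1,411.56
Combined annual = $12,436.44 + $1,411.56 = $13,848.00
Monthly escrow = $13,848.00 / 12 = $1,154.00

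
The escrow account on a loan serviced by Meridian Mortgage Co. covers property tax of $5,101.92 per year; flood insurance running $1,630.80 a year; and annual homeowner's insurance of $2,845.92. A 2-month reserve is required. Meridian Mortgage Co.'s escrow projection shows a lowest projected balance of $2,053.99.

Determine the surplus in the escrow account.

Property tax — $5,101.92/yr
Flood insurance — $1,630.80/yr
Homeowner's insurance — $2,845.92/yr
Total annual escrow = $9,578.64
Monthly escrow = $9,578.64 ÷ 12 = $798.22
Required cushion = 2 × $798.22 = $1,596.44
Excess over cushion: $2,053.99 − $1,596.44 = $457.55

$457.55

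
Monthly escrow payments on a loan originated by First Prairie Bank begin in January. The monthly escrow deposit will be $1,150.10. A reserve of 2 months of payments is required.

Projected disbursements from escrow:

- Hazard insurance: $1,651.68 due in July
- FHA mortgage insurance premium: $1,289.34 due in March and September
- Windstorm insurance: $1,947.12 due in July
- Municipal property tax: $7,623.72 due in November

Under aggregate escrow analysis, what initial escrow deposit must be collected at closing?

$3,450.30

Cushion = 2 × $1,150.10 = $2,300.20
Trial balance (start $0, +$1,150.10 each month, − disbursements):
  Jan: +$1,150.10 → $1,150.10
  Feb: +$1,150.10 → $2,300.20
  Mar: +$1,150.10 − $1,289.34 → $2,160.96
  Apr: +$1,150.10 → $3,311.06
  May: +$1,150.10 → $4,461.16
  Jun: +$1,150.10 → $5,611.26
  Jul: +$1,150.10 − $3,598.80 → $3,162.56
  Aug: +$1,150.10 → $4,312.66
  Sep: +$1,150.10 − $1,289.34 → $4,173.42
  Oct: +$1,150.10 → $5,323.52
  Nov: +$1,150.10 − $7,623.72 → -$1,150.10
  Dec: +$1,150.10 → $0.00
Lowest trial balance = -$1,150.10 (Nov)
Initial deposit = cushion − low point = $2,300.20 − (-$1,150.10) = $3,450.30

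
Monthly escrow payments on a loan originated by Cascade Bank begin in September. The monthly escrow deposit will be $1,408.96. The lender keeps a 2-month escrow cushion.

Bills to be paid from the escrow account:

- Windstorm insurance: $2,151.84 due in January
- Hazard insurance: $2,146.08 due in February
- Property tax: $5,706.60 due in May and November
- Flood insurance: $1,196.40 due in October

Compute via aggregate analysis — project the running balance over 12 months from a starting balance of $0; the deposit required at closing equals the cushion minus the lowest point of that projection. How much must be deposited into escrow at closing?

$7,044.80

Cushion = 2 × $1,408.96 = $2,817.92
Trial balance (start $0, +$1,408.96 each month, − disbursements):
  Sep: +$1,408.96 → $1,408.96
  Oct: +$1,408.96 − $1,196.40 → $1,621.52
  Nov: +$1,408.96 − $5,706.60 → -$2,676.12
  Dec: +$1,408.96 → -$1,267.16
  Jan: +$1,408.96 − $2,151.84 → -$2,010.04
  Feb: +$1,408.96 − $2,146.08 → -$2,747.16
  Mar: +$1,408.96 → -$1,338.20
  Apr: +$1,408.96 → $70.76
  May: +$1,408.96 − $5,706.60 → -$4,226.88
  Jun: +$1,408.96 → -$2,817.92
  Jul: +$1,408.96 → -$1,408.96
  Aug: +$1,408.96 → $0.00
Lowest trial balance = -$4,226.88 (May)
Initial deposit = cushion − low point = $2,817.92 − (-$4,226.88) = $7,044.80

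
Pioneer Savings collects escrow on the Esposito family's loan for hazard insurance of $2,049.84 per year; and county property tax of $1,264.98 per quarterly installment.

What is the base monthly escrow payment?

$592.48

Hazard insurance = $2,049.84 annually
County property tax = $1,264.98 × 4 = $5,059.92 annually
Total annual escrow = $2,049.84 + $5,059.92 = $7,109.76
Monthly escrow = $7,109.76 ÷ 12 = $592.48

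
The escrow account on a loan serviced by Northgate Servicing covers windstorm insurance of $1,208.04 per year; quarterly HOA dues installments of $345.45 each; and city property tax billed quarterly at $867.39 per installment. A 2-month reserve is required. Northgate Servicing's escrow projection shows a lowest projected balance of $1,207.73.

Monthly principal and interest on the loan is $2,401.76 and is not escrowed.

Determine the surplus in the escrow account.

$197.83

Windstorm insurance = $1,208.04/yr
HOA dues = $345.45 × 4 = $1,381.80/yr
City property tax = $867.39 × 4 = $3,469.56/yr
Total per year = $6,059.40
Monthly = $6,059.40 / 12 = $504.95
Required cushion = 2 × $504.95 = $1,009.90
Excess over cushion: $1,207.73 − $1,009.90 = $197.83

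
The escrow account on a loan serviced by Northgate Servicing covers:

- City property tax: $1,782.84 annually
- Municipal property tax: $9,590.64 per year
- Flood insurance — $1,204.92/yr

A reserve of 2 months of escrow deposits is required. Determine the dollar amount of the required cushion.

City property tax = $1,782.84
Municipal property tax = $9,590.64
Flood insurance = $1,204.92
Total per year = $12,578.40
Monthly = $12,578.40 ÷ 12 = $1,048.20
Cushion = 2 × $1,048.20 = $2,096.40

$2,096.40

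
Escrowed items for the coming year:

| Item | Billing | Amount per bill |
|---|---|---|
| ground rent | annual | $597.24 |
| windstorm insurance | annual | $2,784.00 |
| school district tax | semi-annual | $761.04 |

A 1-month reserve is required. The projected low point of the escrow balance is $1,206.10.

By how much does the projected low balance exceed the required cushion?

Ground rent = $597.24
Windstorm insurance = $2,784.00
School district tax = $761.04 × 2 = $1,522.08
Yearly total = $4,903.32
Monthly = $4,903.32 / 12 = $408.61
Required cushion = 1 × $408.61 = $408.61
Surplus = $1,206.10 − $408.61 = $797.49

$797.49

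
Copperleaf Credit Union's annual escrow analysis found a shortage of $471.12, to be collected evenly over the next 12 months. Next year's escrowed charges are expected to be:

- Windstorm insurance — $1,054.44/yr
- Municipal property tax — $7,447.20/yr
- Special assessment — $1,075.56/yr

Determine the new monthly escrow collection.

Windstorm insurance = $1,054.44 annually
Municipal property tax = $7,447.20 annually
Special assessment = $1,075.56 annually
Total annual escrow = $1,054.44 + $7,447.20 + $1,075.56 = $9,577.20
Per month = $9,577.20 ÷ 12 = $798.10
Monthly shortage recovery: $471.12 / 12 = $39.26
New monthly escrow = $798.10 + $39.26 = $837.36

$837.36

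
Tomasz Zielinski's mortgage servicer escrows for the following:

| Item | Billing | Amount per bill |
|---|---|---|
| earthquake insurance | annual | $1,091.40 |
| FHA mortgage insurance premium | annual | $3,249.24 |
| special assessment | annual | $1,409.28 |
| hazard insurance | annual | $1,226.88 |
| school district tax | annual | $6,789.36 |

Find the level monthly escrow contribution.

Earthquake insurance = $1,091.40/yr
FHA mortgage insurance premium = $3,249.24/yr
Special assessment = $1,409.28/yr
Hazard insurance = $1,226.88/yr
School district tax = $6,789.36/yr
Total per year = $13,766.16
Base monthly escrow = $13,766.16 ÷ 12 = $1,147.18

$1,147.18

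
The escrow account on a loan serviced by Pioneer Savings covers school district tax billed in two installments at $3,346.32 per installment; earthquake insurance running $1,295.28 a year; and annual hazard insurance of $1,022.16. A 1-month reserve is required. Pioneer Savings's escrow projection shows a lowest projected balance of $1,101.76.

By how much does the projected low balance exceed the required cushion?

$350.92

School district tax — $3,346.32 × 2 = $6,692.64 annually
Earthquake insurance — $1,295.28 annually
Hazard insurance — $1,022.16 annually
Annual escrow total = $6,692.64 + $1,295.28 + $1,022.16 = $9,010.08
Base monthly escrow = $9,010.08 ÷ 12 = $750.84
Cushion = 1 × $750.84 = $750.84
Surplus = $1,101.76 − $750.84 = $350.92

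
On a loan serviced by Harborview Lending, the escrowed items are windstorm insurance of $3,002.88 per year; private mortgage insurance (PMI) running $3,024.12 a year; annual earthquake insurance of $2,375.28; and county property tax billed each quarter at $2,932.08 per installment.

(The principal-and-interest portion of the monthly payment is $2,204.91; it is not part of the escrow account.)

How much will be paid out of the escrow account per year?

$20,130.60

Windstorm insurance = $3,002.88 per year
Private mortgage insurance (PMI) = $3,024.12 per year
Earthquake insurance = $2,375.28 per year
County property tax = $2,932.08 × 4 = $11,728.32 per year
Yearly total = $3,002.88 + $3,024.12 + $2,375.28 + $11,728.32 = $20,130.60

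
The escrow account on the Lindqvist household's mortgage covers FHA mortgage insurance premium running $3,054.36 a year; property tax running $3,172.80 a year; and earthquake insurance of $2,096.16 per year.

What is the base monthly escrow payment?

$693.61

FHA mortgage insurance premium = $3,054.36 per year
Property tax = $3,172.80 per year
Earthquake insurance = $2,096.16 per year
Total per year = $8,323.32
Per month = $8,323.32 ÷ 12 = $693.61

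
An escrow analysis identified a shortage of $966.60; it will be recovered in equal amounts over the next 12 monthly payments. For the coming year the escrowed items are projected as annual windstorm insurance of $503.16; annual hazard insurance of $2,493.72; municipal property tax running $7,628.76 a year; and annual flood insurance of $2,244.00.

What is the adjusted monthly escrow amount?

$1,153.02

Windstorm insurance — $503.16/yr
Hazard insurance — $2,493.72/yr
Municipal property tax — $7,628.76/yr
Flood insurance — $2,244.00/yr
Total annual escrow = $503.16 + $2,493.72 + $7,628.76 + $2,244.00 = $12,869.64
Monthly = $12,869.64 / 12 = $1,072.47
Shortage per month = $966.60 / 12 = $80.55
New monthly escrow = $1,072.47 + $80.55 = $1,153.02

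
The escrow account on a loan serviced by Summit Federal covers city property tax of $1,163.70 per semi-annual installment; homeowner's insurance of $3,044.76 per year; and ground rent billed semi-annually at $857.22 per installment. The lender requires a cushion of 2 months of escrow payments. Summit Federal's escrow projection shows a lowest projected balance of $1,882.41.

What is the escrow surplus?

$701.31

City property tax: $1,163.70 × 2 = $2,327.40 annually
Homeowner's insurance: $3,044.76 annually
Ground rent: $857.22 × 2 = $1,714.44 annually
Annual escrow total = $7,086.60
Monthly = $7,086.60 ÷ 12 = $590.55
Cushion = 2 × $590.55 = $1,181.10
Excess over cushion: $1,882.41 − $1,181.10 = $701.31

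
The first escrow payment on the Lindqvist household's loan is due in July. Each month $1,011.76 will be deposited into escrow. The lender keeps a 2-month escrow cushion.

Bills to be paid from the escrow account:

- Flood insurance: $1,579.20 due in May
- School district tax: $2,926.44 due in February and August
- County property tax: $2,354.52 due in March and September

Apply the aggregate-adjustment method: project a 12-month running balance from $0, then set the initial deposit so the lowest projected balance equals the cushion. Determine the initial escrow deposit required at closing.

$4,269.20

Cushion = 2 × $1,011.76 = $2,023.52
Trial balance (start $0, +$1,011.76 each month, − disbursements):
  Jul: +$1,011.76 → $1,011.76
  Aug: +$1,011.76 − $2,926.44 → -$902.92
  Sep: +$1,011.76 − $2,354.52 → -$2,245.68
  Oct: +$1,011.76 → -$1,233.92
  Nov: +$1,011.76 → -$222.16
  Dec: +$1,011.76 → $789.60
  Jan: +$1,011.76 → $1,801.36
  Feb: +$1,011.76 − $2,926.44 → -$113.32
  Mar: +$1,011.76 − $2,354.52 → -$1,456.08
  Apr: +$1,011.76 → -$444.32
  May: +$1,011.76 − $1,579.20 → -$1,011.76
  Jun: +$1,011.76 → $0.00
Lowest trial balance = -$2,245.68 (Sep)
Initial deposit = cushion − low point = $2,023.52 − (-$2,245.68) = $4,269.20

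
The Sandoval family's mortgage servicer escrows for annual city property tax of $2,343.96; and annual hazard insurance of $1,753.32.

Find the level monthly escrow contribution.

$341.44

City property tax — $2,343.96/yr
Hazard insurance — $1,753.32/yr
Annual escrow total = $4,097.28
Per month = $4,097.28 ÷ 12 = $341.44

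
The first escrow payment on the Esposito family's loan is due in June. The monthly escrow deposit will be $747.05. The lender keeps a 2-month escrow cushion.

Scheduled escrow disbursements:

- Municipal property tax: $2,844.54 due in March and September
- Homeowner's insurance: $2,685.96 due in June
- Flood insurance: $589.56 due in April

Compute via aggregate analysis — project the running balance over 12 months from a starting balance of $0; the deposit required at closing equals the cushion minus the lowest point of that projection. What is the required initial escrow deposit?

Cushion = 2 × $747.05 = $1,494.10
Trial balance (start $0, +$747.05 each month, − disbursements):
  Jun: +$747.05 − $2,685.96 → -$1,938.91
  Jul: +$747.05 → -$1,191.86
  Aug: +$747.05 → -$444.81
  Sep: +$747.05 − $2,844.54 → -$2,542.30
  Oct: +$747.05 → -$1,795.25
  Nov: +$747.05 → -$1,048.20
  Dec: +$747.05 → -$301.15
  Jan: +$747.05 → $445.90
  Feb: +$747.05 → $1,192.95
  Mar: +$747.05 − $2,844.54 → -$904.54
  Apr: +$747.05 − $589.56 → -$747.05
  May: +$747.05 → $0.00
Lowest trial balance = -$2,542.30 (Sep)
Initial deposit = cushion − low point = $1,494.10 − (-$2,542.30) = $4,036.40

$4,036.40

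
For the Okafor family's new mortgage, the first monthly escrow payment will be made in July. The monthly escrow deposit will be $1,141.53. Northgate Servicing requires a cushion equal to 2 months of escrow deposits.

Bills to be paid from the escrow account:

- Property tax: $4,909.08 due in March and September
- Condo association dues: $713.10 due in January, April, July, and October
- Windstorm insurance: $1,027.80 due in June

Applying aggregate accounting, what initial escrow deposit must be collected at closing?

Cushion = 2 × $1,141.53 = $2,283.06
Trial balance (start $0, +$1,141.53 each month, − disbursements):
  Jul: +$1,141.53 − $713.10 → $428.43
  Aug: +$1,141.53 → $1,569.96
  Sep: +$1,141.53 − $4,909.08 → -$2,197.59
  Oct: +$1,141.53 − $713.10 → -$1,769.16
  Nov: +$1,141.53 → -$627.63
  Dec: +$1,141.53 → $513.90
  Jan: +$1,141.53 − $713.10 → $942.33
  Feb: +$1,141.53 → $2,083.86
  Mar: +$1,141.53 − $4,909.08 → -$1,683.69
  Apr: +$1,141.53 − $713.10 → -$1,255.26
  May: +$1,141.53 → -$113.73
  Jun: +$1,141.53 − $1,027.80 → $0.00
Lowest trial balance = -$2,197.59 (Sep)
Initial deposit = cushion − low point = $2,283.06 − (-$2,197.59) = $4,480.65

$4,480.65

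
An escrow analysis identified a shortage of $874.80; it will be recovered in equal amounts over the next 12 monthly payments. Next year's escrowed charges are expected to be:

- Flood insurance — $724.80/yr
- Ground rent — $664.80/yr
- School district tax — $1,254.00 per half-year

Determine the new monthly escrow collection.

$397.70

Flood insurance — $724.80 per year
Ground rent — $664.80 per year
School district tax — $1,254.00 × 2 = $2,508.00 per year
Total per year = $724.80 + $664.80 + $2,508.00 = $3,897.60
Monthly = $3,897.60 ÷ 12 = $324.80
Monthly shortage recovery: $874.80 / 12 = $72.90
Adjusted monthly = $324.80 + $72.90 = $397.70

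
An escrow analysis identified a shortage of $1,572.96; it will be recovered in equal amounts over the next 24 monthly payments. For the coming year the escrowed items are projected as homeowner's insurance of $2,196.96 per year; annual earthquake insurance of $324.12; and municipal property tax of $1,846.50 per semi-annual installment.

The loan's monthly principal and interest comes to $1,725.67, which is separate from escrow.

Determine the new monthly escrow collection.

$583.38

Homeowner's insurance — $2,196.96/yr
Earthquake insurance — $324.12/yr
Municipal property tax — $1,846.50 × 2 = $3,693.00/yr
Yearly total = $2,196.96 + $324.12 + $3,693.00 = $6,214.08
Monthly escrow = $6,214.08 / 12 = $517.84
Monthly shortage recovery: $1,572.96 ÷ 24 = $65.54
New monthly escrow = $517.84 + $65.54 = $583.38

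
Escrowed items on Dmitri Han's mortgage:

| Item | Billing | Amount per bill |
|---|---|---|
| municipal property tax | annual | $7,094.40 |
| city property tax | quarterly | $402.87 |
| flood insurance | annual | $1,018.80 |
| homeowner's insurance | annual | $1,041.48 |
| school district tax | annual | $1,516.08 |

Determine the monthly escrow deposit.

Municipal property tax — $7,094.40
City property tax — $402.87 × 4 = $1,611.48
Flood insurance — $1,018.80
Homeowner's insurance — $1,041.48
School district tax — $1,516.08
Total annual escrow = $12,282.24
Base monthly escrow = $12,282.24 ÷ 12 = $1,023.52

$1,023.52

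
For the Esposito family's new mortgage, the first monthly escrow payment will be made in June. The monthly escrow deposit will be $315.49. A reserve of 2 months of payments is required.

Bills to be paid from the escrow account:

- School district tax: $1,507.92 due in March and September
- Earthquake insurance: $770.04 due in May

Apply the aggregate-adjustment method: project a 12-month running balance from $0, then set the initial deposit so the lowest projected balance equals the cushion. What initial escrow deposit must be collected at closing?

$876.94

Cushion = 2 × $315.49 = $630.98
Trial balance (start $0, +$315.49 each month, − disbursements):
  Jun: +$315.49 → $315.49
  Jul: +$315.49 → $630.98
  Aug: +$315.49 → $946.47
  Sep: +$315.49 − $1,507.92 → -$245.96
  Oct: +$315.49 → $69.53
  Nov: +$315.49 → $385.02
  Dec: +$315.49 → $700.51
  Jan: +$315.49 → $1,016.00
  Feb: +$315.49 → $1,331.49
  Mar: +$315.49 − $1,507.92 → $139.06
  Apr: +$315.49 → $454.55
  May: +$315.49 − $770.04 → $0.00
Lowest trial balance = -$245.96 (Sep)
Initial deposit = cushion − low point = $630.98 − (-$245.96) = $876.94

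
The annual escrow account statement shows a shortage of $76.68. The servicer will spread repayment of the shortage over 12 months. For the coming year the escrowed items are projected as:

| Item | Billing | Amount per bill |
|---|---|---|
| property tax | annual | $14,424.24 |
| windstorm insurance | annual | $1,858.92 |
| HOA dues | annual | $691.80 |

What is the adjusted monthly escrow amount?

Property tax — $14,424.24 per year
Windstorm insurance — $1,858.92 per year
HOA dues — $691.80 per year
Total annual escrow = $14,424.24 + $1,858.92 + $691.80 = $16,974.96
Base monthly escrow = $16,974.96 ÷ 12 = $1,414.58
Shortage spread = $76.68 / 12 = $6.39/mo
New monthly escrow = $1,414.58 + $6.39 = $1,420.97

$1,420.97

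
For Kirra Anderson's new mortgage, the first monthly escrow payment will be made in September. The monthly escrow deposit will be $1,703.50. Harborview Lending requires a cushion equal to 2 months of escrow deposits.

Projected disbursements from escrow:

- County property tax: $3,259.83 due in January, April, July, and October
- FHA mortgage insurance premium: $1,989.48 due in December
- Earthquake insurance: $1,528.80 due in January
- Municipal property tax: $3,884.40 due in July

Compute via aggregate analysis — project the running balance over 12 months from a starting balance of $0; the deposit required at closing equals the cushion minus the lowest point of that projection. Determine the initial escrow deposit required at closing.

$5,110.50

Cushion = 2 × $1,703.50 = $3,407.00
Trial balance (start $0, +$1,703.50 each month, − disbursements):
  Sep: +$1,703.50 → $1,703.50
  Oct: +$1,703.50 − $3,259.83 → $147.17
  Nov: +$1,703.50 → $1,850.67
  Dec: +$1,703.50 − $1,989.48 → $1,564.69
  Jan: +$1,703.50 − $4,788.63 → -$1,520.44
  Feb: +$1,703.50 → $183.06
  Mar: +$1,703.50 → $1,886.56
  Apr: +$1,703.50 − $3,259.83 → $330.23
  May: +$1,703.50 → $2,033.73
  Jun: +$1,703.50 → $3,737.23
  Jul: +$1,703.50 − $7,144.23 → -$1,703.50
  Aug: +$1,703.50 → $0.00
Lowest trial balance = -$1,703.50 (Jul)
Initial deposit = cushion − low point = $3,407.00 − (-$1,703.50) = $5,110.50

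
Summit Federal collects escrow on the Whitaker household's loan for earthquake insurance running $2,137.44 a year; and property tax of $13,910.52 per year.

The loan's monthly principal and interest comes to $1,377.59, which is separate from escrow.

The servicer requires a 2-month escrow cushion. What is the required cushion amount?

Earthquake insurance = $2,137.44 annually
Property tax = $13,910.52 annually
Combined annual = $2,137.44 + $13,910.52 = $16,047.96
Monthly = $16,047.96 / 12 = $1,337.33
Required cushion = 2 × $1,337.33 = $2,674.66

$2,674.66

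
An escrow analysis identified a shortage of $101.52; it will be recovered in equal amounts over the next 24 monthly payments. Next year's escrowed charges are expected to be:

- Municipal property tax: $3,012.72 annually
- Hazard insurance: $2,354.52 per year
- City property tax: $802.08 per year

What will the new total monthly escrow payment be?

$518.34

Municipal property tax: $3,012.72/yr
Hazard insurance: $2,354.52/yr
City property tax: $802.08/yr
Total per year = $3,012.72 + $2,354.52 + $802.08 = $6,169.32
Monthly = $6,169.32 / 12 = $514.11
Monthly shortage recovery: $101.52 / 24 = $4.23
Adjusted monthly = $514.11 + $4.23 = $518.34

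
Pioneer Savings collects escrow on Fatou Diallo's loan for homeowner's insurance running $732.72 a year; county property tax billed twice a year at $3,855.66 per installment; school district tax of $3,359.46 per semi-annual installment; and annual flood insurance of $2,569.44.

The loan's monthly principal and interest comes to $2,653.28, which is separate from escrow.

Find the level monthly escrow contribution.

Homeowner's insurance: $732.72 annually
County property tax: $3,855.66 × 2 = $7,711.32 annually
School district tax: $3,359.46 × 2 = $6,718.92 annually
Flood insurance: $2,569.44 annually
Total annual escrow = $17,732.40
Monthly = $17,732.40 ÷ 12 = $1,477.70

$1,477.70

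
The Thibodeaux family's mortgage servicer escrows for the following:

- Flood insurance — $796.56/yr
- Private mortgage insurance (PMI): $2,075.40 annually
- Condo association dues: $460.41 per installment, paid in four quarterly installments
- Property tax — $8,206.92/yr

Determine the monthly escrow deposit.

$1,076.71

Flood insurance = $796.56/yr
Private mortgage insurance (PMI) = $2,075.40/yr
Condo association dues = $460.41 × 4 = $1,841.64/yr
Property tax = $8,206.92/yr
Total annual escrow = $12,920.52
Monthly escrow = $12,920.52 ÷ 12 = $1,076.71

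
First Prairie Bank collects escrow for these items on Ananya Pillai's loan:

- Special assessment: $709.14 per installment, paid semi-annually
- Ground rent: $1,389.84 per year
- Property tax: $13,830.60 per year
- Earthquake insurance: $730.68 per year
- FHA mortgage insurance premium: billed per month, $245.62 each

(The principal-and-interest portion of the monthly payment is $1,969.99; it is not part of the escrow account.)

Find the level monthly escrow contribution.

Special assessment: $709.14 × 2 = $1,418.28 per year
Ground rent: $1,389.84 per year
Property tax: $13,830.60 per year
Earthquake insurance: $730.68 per year
FHA mortgage insurance premium: $245.62 × 12 = $2,947.44 per year
Annual escrow total = $20,316.84
Per month = $20,316.84 ÷ 12 = $1,693.07

$1,693.07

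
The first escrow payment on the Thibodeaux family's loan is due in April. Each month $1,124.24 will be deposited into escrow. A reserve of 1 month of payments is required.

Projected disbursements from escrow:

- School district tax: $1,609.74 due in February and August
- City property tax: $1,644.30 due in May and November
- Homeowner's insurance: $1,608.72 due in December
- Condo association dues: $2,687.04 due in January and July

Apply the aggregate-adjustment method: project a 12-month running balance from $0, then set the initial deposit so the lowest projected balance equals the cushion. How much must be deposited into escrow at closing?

$2,248.48

Cushion = 1 × $1,124.24 = $1,124.24
Trial balance (start $0, +$1,124.24 each month, − disbursements):
  Apr: +$1,124.24 → $1,124.24
  May: +$1,124.24 − $1,644.30 → $604.18
  Jun: +$1,124.24 → $1,728.42
  Jul: +$1,124.24 − $2,687.04 → $165.62
  Aug: +$1,124.24 − $1,609.74 → -$319.88
  Sep: +$1,124.24 → $804.36
  Oct: +$1,124.24 → $1,928.60
  Nov: +$1,124.24 − $1,644.30 → $1,408.54
  Dec: +$1,124.24 − $1,608.72 → $924.06
  Jan: +$1,124.24 − $2,687.04 → -$638.74
  Feb: +$1,124.24 − $1,609.74 → -$1,124.24
  Mar: +$1,124.24 → $0.00
Lowest trial balance = -$1,124.24 (Feb)
Initial deposit = cushion − low point = $1,124.24 − (-$1,124.24) = $2,248.48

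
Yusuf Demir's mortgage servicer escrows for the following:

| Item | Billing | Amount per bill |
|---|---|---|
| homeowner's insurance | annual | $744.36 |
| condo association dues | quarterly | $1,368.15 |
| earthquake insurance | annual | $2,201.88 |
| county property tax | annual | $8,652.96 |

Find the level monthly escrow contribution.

Homeowner's insurance — $744.36 per year
Condo association dues — $1,368.15 × 4 = $5,472.60 per year
Earthquake insurance — $2,201.88 per year
County property tax — $8,652.96 per year
Annual escrow total = $17,071.80
Base monthly escrow = $17,071.80 / 12 = $1,422.65

$1,422.65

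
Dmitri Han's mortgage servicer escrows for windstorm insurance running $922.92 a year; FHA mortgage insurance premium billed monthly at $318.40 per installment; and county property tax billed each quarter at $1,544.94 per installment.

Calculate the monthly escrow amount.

$910.29

Windstorm insurance = $922.92 per year
FHA mortgage insurance premium = $318.40 × 12 = $3,820.80 per year
County property tax = $1,544.94 × 4 = $6,179.76 per year
Combined annual = $922.92 + $3,820.80 + $6,179.76 = $10,923.48
Monthly escrow = $10,923.48 ÷ 12 = $910.29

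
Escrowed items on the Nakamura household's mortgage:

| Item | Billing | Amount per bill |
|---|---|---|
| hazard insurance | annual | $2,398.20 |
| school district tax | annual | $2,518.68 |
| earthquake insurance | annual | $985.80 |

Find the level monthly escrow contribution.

Hazard insurance — $2,398.20 annually
School district tax — $2,518.68 annually
Earthquake insurance — $985.80 annually
Annual escrow total = $2,398.20 + $2,518.68 + $985.80 = $5,902.68
Monthly escrow = $5,902.68 ÷ 12 = $491.89

$491.89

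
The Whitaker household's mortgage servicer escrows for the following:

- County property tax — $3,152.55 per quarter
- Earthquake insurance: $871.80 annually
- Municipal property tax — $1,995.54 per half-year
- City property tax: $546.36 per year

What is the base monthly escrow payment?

County property tax: $3,152.55 × 4 = $12,610.20
Earthquake insurance: $871.80
Municipal property tax: $1,995.54 × 2 = $3,991.08
City property tax: $546.36
Total annual escrow = $18,019.44
Base monthly escrow = $18,019.44 ÷ 12 = $1,501.62

$1,501.62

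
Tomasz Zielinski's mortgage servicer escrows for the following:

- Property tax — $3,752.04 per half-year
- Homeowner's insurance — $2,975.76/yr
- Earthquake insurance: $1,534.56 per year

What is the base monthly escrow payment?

$1,001.20

Property tax — $3,752.04 × 2 = $7,504.08/yr
Homeowner's insurance — $2,975.76/yr
Earthquake insurance — $1,534.56/yr
Total per year = $7,504.08 + $2,975.76 + $1,534.56 = $12,014.40
Per month = $12,014.40 ÷ 12 = $1,001.20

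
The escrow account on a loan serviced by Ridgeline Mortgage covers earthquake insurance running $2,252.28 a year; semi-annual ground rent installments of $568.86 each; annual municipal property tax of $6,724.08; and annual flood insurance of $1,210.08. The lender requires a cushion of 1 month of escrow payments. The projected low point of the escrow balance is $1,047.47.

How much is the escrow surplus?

Earthquake insurance = $2,252.28 annually
Ground rent = $568.86 × 2 = $1,137.72 annually
Municipal property tax = $6,724.08 annually
Flood insurance = $1,210.08 annually
Annual escrow total = $11,324.16
Monthly = $11,324.16 ÷ 12 = $943.68
Required cushion = 1 × $943.68 = $943.68
Surplus = $1,047.47 − $943.68 = $103.79

$103.79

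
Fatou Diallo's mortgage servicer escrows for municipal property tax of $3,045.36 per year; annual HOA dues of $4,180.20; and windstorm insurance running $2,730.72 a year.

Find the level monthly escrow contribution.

$829.69

Municipal property tax = $3,045.36 annually
HOA dues = $4,180.20 annually
Windstorm insurance = $2,730.72 annually
Annual escrow total = $3,045.36 + $4,180.20 + $2,730.72 = $9,956.28
Base monthly escrow = $9,956.28 ÷ 12 = $829.69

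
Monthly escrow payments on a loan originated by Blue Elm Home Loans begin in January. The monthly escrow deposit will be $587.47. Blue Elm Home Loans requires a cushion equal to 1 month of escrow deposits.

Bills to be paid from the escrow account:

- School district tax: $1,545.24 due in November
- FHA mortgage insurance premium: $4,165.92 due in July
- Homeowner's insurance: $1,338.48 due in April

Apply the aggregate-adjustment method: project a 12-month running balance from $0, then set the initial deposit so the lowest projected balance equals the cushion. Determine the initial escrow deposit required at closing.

$1,979.58

Cushion = 1 × $587.47 = $587.47
Trial balance (start $0, +$587.47 each month, − disbursements):
  Jan: +$587.47 → $587.47
  Feb: +$587.47 → $1,174.94
  Mar: +$587.47 → $1,762.41
  Apr: +$587.47 − $1,338.48 → $1,011.40
  May: +$587.47 → $1,598.87
  Jun: +$587.47 → $2,186.34
  Jul: +$587.47 − $4,165.92 → -$1,392.11
  Aug: +$587.47 → -$804.64
  Sep: +$587.47 → -$217.17
  Oct: +$587.47 → $370.30
  Nov: +$587.47 − $1,545.24 → -$587.47
  Dec: +$587.47 → $0.00
Lowest trial balance = -$1,392.11 (Jul)
Initial deposit = cushion − low point = $587.47 − (-$1,392.11) = $1,979.58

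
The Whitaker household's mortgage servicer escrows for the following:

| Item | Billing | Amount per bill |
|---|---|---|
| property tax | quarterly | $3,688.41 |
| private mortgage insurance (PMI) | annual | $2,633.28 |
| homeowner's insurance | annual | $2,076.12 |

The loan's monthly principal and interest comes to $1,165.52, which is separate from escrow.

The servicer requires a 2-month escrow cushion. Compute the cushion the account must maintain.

Property tax — $3,688.41 × 4 = $14,753.64/yr
Private mortgage insurance (PMI) — $2,633.28/yr
Homeowner's insurance — $2,076.12/yr
Total per year = $19,463.04
Monthly = $19,463.04 / 12 = $1,621.92
Required cushion = 2 × $1,621.92 = $3,243.84

$3,243.84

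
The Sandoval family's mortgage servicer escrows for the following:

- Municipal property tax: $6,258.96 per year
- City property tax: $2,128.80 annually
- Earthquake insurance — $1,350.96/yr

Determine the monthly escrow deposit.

Municipal property tax — $6,258.96 per year
City property tax — $2,128.80 per year
Earthquake insurance — $1,350.96 per year
Yearly total = $6,258.96 + $2,128.80 + $1,350.96 = $9,738.72
Per month = $9,738.72 ÷ 12 = $811.56

$811.56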